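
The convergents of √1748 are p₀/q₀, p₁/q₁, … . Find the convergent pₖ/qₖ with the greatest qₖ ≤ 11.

√1748 = [41; 1, 4, 4, 4, 1, 82, …] (period length 6).
Convergents:
  p_0/q_0 = 41/1
  p_1/q_1 = 42/1
  p_2/q_2 = 209/5
  p_3/q_3 = 878/21
q_2 = 5 ≤ 11 < 21 = q_3, so the answer is 209/5.

209/5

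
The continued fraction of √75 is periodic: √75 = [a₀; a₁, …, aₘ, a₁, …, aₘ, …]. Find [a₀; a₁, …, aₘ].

[8; 1, 1, 1, 16]

a₀ = ⌊√75⌋ = 8.
With m₀=0, d₀=1 and mₖ₊₁ = dₖaₖ − mₖ, dₖ₊₁ = (n − mₖ₊₁²)/dₖ, aₖ₊₁ = ⌊(a₀+mₖ₊₁)/dₖ₊₁⌋:
  k=1: m=8, d=11, a=1
  k=2: m=3, d=6, a=1
  k=3: m=3, d=11, a=1
  k=4: m=8, d=1, a=16
d=1 and a=2a₀=16 at k=4, so the next step gives (m, d) = (8, 11) again — its k=1 value — and the period has length 4.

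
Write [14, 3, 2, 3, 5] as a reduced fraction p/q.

Using pₖ = aₖpₖ₋₁ + pₖ₋₂ and qₖ = aₖqₖ₋₁ + qₖ₋₂:
  k=0: a=14, p=14, q=1
  k=1: a=3, p=43, q=3
  k=2: a=2, p=100, q=7
  k=3: a=3, p=343, q=24
  k=4: a=5, p=1815, q=127

1815/127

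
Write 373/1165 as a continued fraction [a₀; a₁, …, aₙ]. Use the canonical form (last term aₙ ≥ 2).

373 = 0*1165 + 373
1165 = 3*373 + 46
373 = 8*46 + 5
46 = 9*5 + 1
5 = 5*1 + 0  (stop)
So 373/1165 = [0; 3, 8, 9, 5].

[0; 3, 8, 9, 5]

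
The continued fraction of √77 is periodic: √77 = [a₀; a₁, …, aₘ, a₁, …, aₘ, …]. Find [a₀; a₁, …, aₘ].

[8; 1, 3, 2, 3, 1, 16]

a₀ = ⌊√77⌋ = 8.
With m₀=0, d₀=1 and mₖ₊₁ = dₖaₖ − mₖ, dₖ₊₁ = (n − mₖ₊₁²)/dₖ, aₖ₊₁ = ⌊(a₀+mₖ₊₁)/dₖ₊₁⌋:
  k=1: m=8, d=13, a=1
  k=2: m=5, d=4, a=3
  k=3: m=7, d=7, a=2
  k=4: m=7, d=4, a=3
  k=5: m=5, d=13, a=1
  k=6: m=8, d=1, a=16
d=1 and a=2a₀=16 at k=6, so the next step gives (m, d) = (8, 13) again — its k=1 value — and the period has length 6.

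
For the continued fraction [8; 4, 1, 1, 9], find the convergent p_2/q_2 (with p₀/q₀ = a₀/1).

Using pₖ = aₖpₖ₋₁ + pₖ₋₂, qₖ = aₖqₖ₋₁ + qₖ₋₂ (with p₋₁=1, p₋₂=0, q₋₁=0, q₋₂=1):
  k=0: a=8, p=8, q=1
  k=1: a=4, p=33, q=4
  k=2: a=1, p=41, q=5

41/5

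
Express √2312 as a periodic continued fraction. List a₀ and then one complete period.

[48; 12, 96]

a₀ = ⌊√2312⌋ = 48.
With m₀=0, d₀=1 and mₖ₊₁ = dₖaₖ − mₖ, dₖ₊₁ = (n − mₖ₊₁²)/dₖ, aₖ₊₁ = ⌊(a₀+mₖ₊₁)/dₖ₊₁⌋:
  k=1: m=48, d=8, a=12
  k=2: m=48, d=1, a=96
d=1 and a=2a₀=96 at k=2, so the next step gives (m, d) = (48, 8) again — its k=1 value — and the period has length 2.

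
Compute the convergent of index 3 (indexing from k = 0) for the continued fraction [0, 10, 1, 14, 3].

Using pₖ = aₖpₖ₋₁ + pₖ₋₂, qₖ = aₖqₖ₋₁ + qₖ₋₂ (with p₋₁=1, p₋₂=0, q₋₁=0, q₋₂=1):
  k=0: a=0, p=0, q=1
  k=1: a=10, p=1, q=10
  k=2: a=1, p=1, q=11
  k=3: a=14, p=15, q=164

15/164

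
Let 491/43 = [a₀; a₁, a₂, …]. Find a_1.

2

491 = 11·43 + 18   →  a_0 = 11
43 = 2·18 + 7   →  a_1 = 2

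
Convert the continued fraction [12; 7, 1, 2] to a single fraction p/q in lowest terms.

Fold from the inside: start with 2/1.
  1 + 1/2 = 3/2
  7 + 2/3 = 23/3
  12 + 3/23 = 279/23

279/23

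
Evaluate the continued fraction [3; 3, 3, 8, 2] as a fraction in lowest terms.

581/176

Fold from the inside: start with 2/1.
  8 + 1/2 = 17/2
  3 + 2/17 = 53/17
  3 + 17/53 = 176/53
  3 + 53/176 = 581/176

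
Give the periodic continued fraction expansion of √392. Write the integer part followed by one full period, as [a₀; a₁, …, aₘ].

[19; 1, 3, 1, 38]

a₀ = ⌊√392⌋ = 19.
With m₀=0, d₀=1 and mₖ₊₁ = dₖaₖ − mₖ, dₖ₊₁ = (n − mₖ₊₁²)/dₖ, aₖ₊₁ = ⌊(a₀+mₖ₊₁)/dₖ₊₁⌋:
  k=1: m=19, d=31, a=1
  k=2: m=12, d=8, a=3
  k=3: m=12, d=31, a=1
  k=4: m=19, d=1, a=38
d=1 and a=2a₀=38 at k=4, so the next step gives (m, d) = (19, 31) again — its k=1 value — and the period has length 4.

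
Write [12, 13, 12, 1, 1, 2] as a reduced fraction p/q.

9951/824

Fold from the inside: start with 2/1.
  1 + 1/2 = 3/2
  1 + 2/3 = 5/3
  12 + 3/5 = 63/5
  13 + 5/63 = 824/63
  12 + 63/824 = 9951/824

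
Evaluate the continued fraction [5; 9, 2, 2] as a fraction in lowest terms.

Fold from the inside: start with 2/1.
  2 + 1/2 = 5/2
  9 + 2/5 = 47/5
  5 + 5/47 = 240/47

240/47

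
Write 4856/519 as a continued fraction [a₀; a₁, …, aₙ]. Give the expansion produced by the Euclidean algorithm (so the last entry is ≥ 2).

4856 = 9*519 + 185
519 = 2*185 + 149
185 = 1*149 + 36
149 = 4*36 + 5
36 = 7*5 + 1
5 = 5*1 + 0  (stop)
So 4856/519 = [9; 2, 1, 4, 7, 5].

[9; 2, 1, 4, 7, 5]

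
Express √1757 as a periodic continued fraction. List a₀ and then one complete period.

a₀ = ⌊√1757⌋ = 41.
With m₀=0, d₀=1 and mₖ₊₁ = dₖaₖ − mₖ, dₖ₊₁ = (n − mₖ₊₁²)/dₖ, aₖ₊₁ = ⌊(a₀+mₖ₊₁)/dₖ₊₁⌋:
  k=1: m=41, d=76, a=1
  k=2: m=35, d=7, a=10
  k=3: m=35, d=76, a=1
  k=4: m=41, d=1, a=82
d=1 and a=2a₀=82 at k=4, so the next step gives (m, d) = (41, 76) again — its k=1 value — and the period has length 4.

[41; 1, 10, 1, 82]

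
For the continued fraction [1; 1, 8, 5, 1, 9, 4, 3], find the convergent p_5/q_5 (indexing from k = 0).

Using pₖ = aₖpₖ₋₁ + pₖ₋₂, qₖ = aₖqₖ₋₁ + qₖ₋₂ (with p₋₁=1, p₋₂=0, q₋₁=0, q₋₂=1):
  k=0: a=1, p=1, q=1
  k=1: a=1, p=2, q=1
  k=2: a=8, p=17, q=9
  k=3: a=5, p=87, q=46
  k=4: a=1, p=104, q=55
  k=5: a=9, p=1023, q=541

1023/541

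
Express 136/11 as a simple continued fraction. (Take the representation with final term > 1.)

136 = 12*11 + 4
11 = 2*4 + 3
4 = 1*3 + 1
3 = 3*1 + 0  (stop)
So 136/11 = [12; 2, 1, 3].

[12; 2, 1, 3]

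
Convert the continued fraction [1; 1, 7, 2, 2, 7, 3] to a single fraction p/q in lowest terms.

Using pₖ = aₖpₖ₋₁ + pₖ₋₂ and qₖ = aₖqₖ₋₁ + qₖ₋₂:
  k=0: a=1, p=1, q=1
  k=1: a=1, p=2, q=1
  k=2: a=7, p=15, q=8
  k=3: a=2, p=32, q=17
  k=4: a=2, p=79, q=42
  k=5: a=7, p=585, q=311
  k=6: a=3, p=1834, q=975

1834/975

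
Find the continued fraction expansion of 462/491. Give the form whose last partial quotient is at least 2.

[0; 1, 15, 1, 13, 2]

462 = 0×491 + 462
491 = 1×462 + 29
462 = 15×29 + 27
29 = 1×27 + 2
27 = 13×2 + 1
2 = 2×1 + 0  (stop)
So 462/491 = [0; 1, 15, 1, 13, 2].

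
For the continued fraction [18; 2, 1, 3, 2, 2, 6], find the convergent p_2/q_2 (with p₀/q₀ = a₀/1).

55/3

Using pₖ = aₖpₖ₋₁ + pₖ₋₂, qₖ = aₖqₖ₋₁ + qₖ₋₂ (with p₋₁=1, p₋₂=0, q₋₁=0, q₋₂=1):
  k=0: a=18, p=18, q=1
  k=1: a=2, p=37, q=2
  k=2: a=1, p=55, q=3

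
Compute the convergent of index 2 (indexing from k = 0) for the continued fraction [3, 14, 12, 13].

Using pₖ = aₖpₖ₋₁ + pₖ₋₂, qₖ = aₖqₖ₋₁ + qₖ₋₂ (with p₋₁=1, p₋₂=0, q₋₁=0, q₋₂=1):
  k=0: a=3, p=3, q=1
  k=1: a=14, p=43, q=14
  k=2: a=12, p=519, q=169

519/169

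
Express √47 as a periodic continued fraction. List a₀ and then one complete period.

[6; 1, 5, 1, 12]

a₀ = ⌊√47⌋ = 6.
With m₀=0, d₀=1 and mₖ₊₁ = dₖaₖ − mₖ, dₖ₊₁ = (n − mₖ₊₁²)/dₖ, aₖ₊₁ = ⌊(a₀+mₖ₊₁)/dₖ₊₁⌋:
  k=1: m=6, d=11, a=1
  k=2: m=5, d=2, a=5
  k=3: m=5, d=11, a=1
  k=4: m=6, d=1, a=12
d=1 and a=2a₀=12 at k=4, so the next step gives (m, d) = (6, 11) again — its k=1 value — and the period has length 4.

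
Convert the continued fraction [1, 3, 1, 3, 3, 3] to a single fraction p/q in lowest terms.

Fold from the inside: start with 3/1.
  3 + 1/3 = 10/3
  3 + 3/10 = 33/10
  1 + 10/33 = 43/33
  3 + 33/43 = 162/43
  1 + 43/162 = 205/162

205/162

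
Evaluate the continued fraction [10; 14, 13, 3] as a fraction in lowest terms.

Fold from the inside: start with 3/1.
  13 + 1/3 = 40/3
  14 + 3/40 = 563/40
  10 + 40/563 = 5670/563

5670/563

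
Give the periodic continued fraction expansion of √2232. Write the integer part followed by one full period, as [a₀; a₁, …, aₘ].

a₀ = ⌊√2232⌋ = 47.
With m₀=0, d₀=1 and mₖ₊₁ = dₖaₖ − mₖ, dₖ₊₁ = (n − mₖ₊₁²)/dₖ, aₖ₊₁ = ⌊(a₀+mₖ₊₁)/dₖ₊₁⌋:
  k=1: m=47, d=23, a=4
  k=2: m=45, d=9, a=10
  k=3: m=45, d=23, a=4
  k=4: m=47, d=1, a=94
d=1 and a=2a₀=94 at k=4, so the next step gives (m, d) = (47, 23) again — its k=1 value — and the period has length 4.

[47; 4, 10, 4, 94]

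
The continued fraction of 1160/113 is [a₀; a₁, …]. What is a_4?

1160 = 10·113 + 30   →  a_0 = 10
113 = 3·30 + 23   →  a_1 = 3
30 = 1·23 + 7   →  a_2 = 1
23 = 3·7 + 2   →  a_3 = 3
7 = 3·2 + 1   →  a_4 = 3

3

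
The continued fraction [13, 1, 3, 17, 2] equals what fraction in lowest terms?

Fold from the inside: start with 2/1.
  17 + 1/2 = 35/2
  3 + 2/35 = 107/35
  1 + 35/107 = 142/107
  13 + 107/142 = 1953/142

1953/142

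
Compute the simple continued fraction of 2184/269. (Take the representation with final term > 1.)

2184 = 8·269 + 32
269 = 8·32 + 13
32 = 2·13 + 6
13 = 2·6 + 1
6 = 6·1 + 0  (stop)
So 2184/269 = [8; 8, 2, 2, 6].

[8; 8, 2, 2, 6]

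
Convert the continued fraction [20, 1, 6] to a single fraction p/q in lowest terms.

146/7

Fold from the inside: start with 6/1.
  1 + 1/6 = 7/6
  20 + 6/7 = 146/7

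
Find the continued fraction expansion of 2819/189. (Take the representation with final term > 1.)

2819 = 14·189 + 173
189 = 1·173 + 16
173 = 10·16 + 13
16 = 1·13 + 3
13 = 4·3 + 1
3 = 3·1 + 0  (stop)
So 2819/189 = [14; 1, 10, 1, 4, 3].

[14; 1, 10, 1, 4, 3]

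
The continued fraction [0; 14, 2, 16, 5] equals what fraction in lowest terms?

Using pₖ = aₖpₖ₋₁ + pₖ₋₂ and qₖ = aₖqₖ₋₁ + qₖ₋₂:
  k=0: a=0, p=0, q=1
  k=1: a=14, p=1, q=14
  k=2: a=2, p=2, q=29
  k=3: a=16, p=33, q=478
  k=4: a=5, p=167, q=2419

167/2419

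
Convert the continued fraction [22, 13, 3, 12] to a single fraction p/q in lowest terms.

10883/493

Fold from the inside: start with 12/1.
  3 + 1/12 = 37/12
  13 + 12/37 = 493/37
  22 + 37/493 = 10883/493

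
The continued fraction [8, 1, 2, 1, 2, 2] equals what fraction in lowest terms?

227/26

Using pₖ = aₖpₖ₋₁ + pₖ₋₂ and qₖ = aₖqₖ₋₁ + qₖ₋₂:
  k=0: a=8, p=8, q=1
  k=1: a=1, p=9, q=1
  k=2: a=2, p=26, q=3
  k=3: a=1, p=35, q=4
  k=4: a=2, p=96, q=11
  k=5: a=2, p=227, q=26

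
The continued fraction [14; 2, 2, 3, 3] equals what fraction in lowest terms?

Using pₖ = aₖpₖ₋₁ + pₖ₋₂ and qₖ = aₖqₖ₋₁ + qₖ₋₂:
  k=0: a=14, p=14, q=1
  k=1: a=2, p=29, q=2
  k=2: a=2, p=72, q=5
  k=3: a=3, p=245, q=17
  k=4: a=3, p=807, q=56

807/56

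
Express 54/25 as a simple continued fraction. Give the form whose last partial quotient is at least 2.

54 = 2·25 + 4
25 = 6·4 + 1
4 = 4·1 + 0  (stop)
So 54/25 = [2; 6, 4].

[2; 6, 4]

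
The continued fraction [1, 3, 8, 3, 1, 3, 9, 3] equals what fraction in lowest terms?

14716/11145

Fold from the inside: start with 3/1.
  9 + 1/3 = 28/3
  3 + 3/28 = 87/28
  1 + 28/87 = 115/87
  3 + 87/115 = 432/115
  8 + 115/432 = 3571/432
  3 + 432/3571 = 11145/3571
  1 + 3571/11145 = 14716/11145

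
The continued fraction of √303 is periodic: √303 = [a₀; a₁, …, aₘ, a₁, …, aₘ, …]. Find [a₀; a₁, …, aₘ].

a₀ = ⌊√303⌋ = 17.

[17; 2, 2, 5, 2, 2, 34]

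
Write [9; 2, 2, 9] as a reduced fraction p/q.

Using pₖ = aₖpₖ₋₁ + pₖ₋₂ and qₖ = aₖqₖ₋₁ + qₖ₋₂:
  k=0: a=9, p=9, q=1
  k=1: a=2, p=19, q=2
  k=2: a=2, p=47, q=5
  k=3: a=9, p=442, q=47

442/47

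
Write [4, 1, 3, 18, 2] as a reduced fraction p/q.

Using pₖ = aₖpₖ₋₁ + pₖ₋₂ and qₖ = aₖqₖ₋₁ + qₖ₋₂:
  k=0: a=4, p=4, q=1
  k=1: a=1, p=5, q=1
  k=2: a=3, p=19, q=4
  k=3: a=18, p=347, q=73
  k=4: a=2, p=713, q=150

713/150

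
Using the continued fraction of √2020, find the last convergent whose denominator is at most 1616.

√2020 = [44; 1, 16, 1, 88, …] (period length 4).
Convergents:
  p_0/q_0 = 44/1
  p_1/q_1 = 45/1
  p_2/q_2 = 764/17
  p_3/q_3 = 809/18
  p_4/q_4 = 71956/1601
  p_5/q_5 = 72765/1619
q_4 = 1601 ≤ 1616 < 1619 = q_5, so the answer is 71956/1601.

71956/1601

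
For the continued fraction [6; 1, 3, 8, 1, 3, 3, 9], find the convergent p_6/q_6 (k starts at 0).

Using pₖ = aₖpₖ₋₁ + pₖ₋₂, qₖ = aₖqₖ₋₁ + qₖ₋₂ (with p₋₁=1, p₋₂=0, q₋₁=0, q₋₂=1):
  k=0: a=6, p=6, q=1
  k=1: a=1, p=7, q=1
  k=2: a=3, p=27, q=4
  k=3: a=8, p=223, q=33
  k=4: a=1, p=250, q=37
  k=5: a=3, p=973, q=144
  k=6: a=3, p=3169, q=469

3169/469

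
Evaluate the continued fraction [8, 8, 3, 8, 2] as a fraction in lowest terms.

3581/441

Fold from the inside: start with 2/1.
  8 + 1/2 = 17/2
  3 + 2/17 = 53/17
  8 + 17/53 = 441/53
  8 + 53/441 = 3581/441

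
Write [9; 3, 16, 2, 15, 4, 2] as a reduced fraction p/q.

133167/14278

Using pₖ = aₖpₖ₋₁ + pₖ₋₂ and qₖ = aₖqₖ₋₁ + qₖ₋₂:
  k=0: a=9, p=9, q=1
  k=1: a=3, p=28, q=3
  k=2: a=16, p=457, q=49
  k=3: a=2, p=942, q=101
  k=4: a=15, p=14587, q=1564
  k=5: a=4, p=59290, q=6357
  k=6: a=2, p=133167, q=14278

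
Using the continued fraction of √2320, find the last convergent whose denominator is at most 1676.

27792/577

√2320 = [48; 6, 96, …] (period length 2).
Convergents:
  p_0/q_0 = 48/1
  p_1/q_1 = 289/6
  p_2/q_2 = 27792/577
  p_3/q_3 = 167041/3468
q_2 = 577 ≤ 1676 < 3468 = q_3, so the answer is 27792/577.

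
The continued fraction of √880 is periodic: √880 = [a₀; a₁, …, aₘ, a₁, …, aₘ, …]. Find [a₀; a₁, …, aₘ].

a₀ = ⌊√880⌋ = 29.
With m₀=0, d₀=1 and mₖ₊₁ = dₖaₖ − mₖ, dₖ₊₁ = (n − mₖ₊₁²)/dₖ, aₖ₊₁ = ⌊(a₀+mₖ₊₁)/dₖ₊₁⌋:
  k=1: m=29, d=39, a=1
  k=2: m=10, d=20, a=1
  k=3: m=10, d=39, a=1
  k=4: m=29, d=1, a=58
d=1 and a=2a₀=58 at k=4, so the next step gives (m, d) = (29, 39) again — its k=1 value — and the period has length 4.

[29; 1, 1, 1, 58]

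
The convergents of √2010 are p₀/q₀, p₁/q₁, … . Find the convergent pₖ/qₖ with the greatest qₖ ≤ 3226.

120556/2689

√2010 = [44; 1, 4, 1, 88, …] (period length 4).
Convergents:
  p_0/q_0 = 44/1
  p_1/q_1 = 45/1
  p_2/q_2 = 224/5
  p_3/q_3 = 269/6
  p_4/q_4 = 23896/533
  p_5/q_5 = 24165/539
  p_6/q_6 = 120556/2689
  p_7/q_7 = 144721/3228
q_6 = 2689 ≤ 3226 < 3228 = q_7, so the answer is 120556/2689.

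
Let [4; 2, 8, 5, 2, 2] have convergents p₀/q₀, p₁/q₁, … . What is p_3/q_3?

389/87

Using pₖ = aₖpₖ₋₁ + pₖ₋₂, qₖ = aₖqₖ₋₁ + qₖ₋₂ (with p₋₁=1, p₋₂=0, q₋₁=0, q₋₂=1):
  k=0: a=4, p=4, q=1
  k=1: a=2, p=9, q=2
  k=2: a=8, p=76, q=17
  k=3: a=5, p=389, q=87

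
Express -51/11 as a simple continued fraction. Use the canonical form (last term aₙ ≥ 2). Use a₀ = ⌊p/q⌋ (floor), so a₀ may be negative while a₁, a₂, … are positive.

[-5; 2, 1, 3]

-51 = -5*11 + 4
11 = 2*4 + 3
4 = 1*3 + 1
3 = 3*1 + 0  (stop)
So -51/11 = [-5; 2, 1, 3].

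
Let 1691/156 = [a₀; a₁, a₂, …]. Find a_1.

1

1691 = 10·156 + 131   →  a_0 = 10
156 = 1·131 + 25   →  a_1 = 1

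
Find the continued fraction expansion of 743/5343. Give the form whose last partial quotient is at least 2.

[0; 7, 5, 4, 3, 3, 3]

743 = 0·5343 + 743
5343 = 7·743 + 142
743 = 5·142 + 33
142 = 4·33 + 10
33 = 3·10 + 3
10 = 3·3 + 1
3 = 3·1 + 0  (stop)
So 743/5343 = [0; 7, 5, 4, 3, 3, 3].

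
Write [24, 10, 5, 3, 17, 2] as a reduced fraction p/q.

139938/5807

Using pₖ = aₖpₖ₋₁ + pₖ₋₂ and qₖ = aₖqₖ₋₁ + qₖ₋₂:
  k=0: a=24, p=24, q=1
  k=1: a=10, p=241, q=10
  k=2: a=5, p=1229, q=51
  k=3: a=3, p=3928, q=163
  k=4: a=17, p=68005, q=2822
  k=5: a=2, p=139938, q=5807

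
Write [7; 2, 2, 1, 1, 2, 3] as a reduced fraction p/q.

779/105

Fold from the inside: start with 3/1.
  2 + 1/3 = 7/3
  1 + 3/7 = 10/7
  1 + 7/10 = 17/10
  2 + 10/17 = 44/17
  2 + 17/44 = 105/44
  7 + 44/105 = 779/105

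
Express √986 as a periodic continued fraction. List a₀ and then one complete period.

a₀ = ⌊√986⌋ = 31.
With m₀=0, d₀=1 and mₖ₊₁ = dₖaₖ − mₖ, dₖ₊₁ = (n − mₖ₊₁²)/dₖ, aₖ₊₁ = ⌊(a₀+mₖ₊₁)/dₖ₊₁⌋:
  k=1: m=31, d=25, a=2
  k=2: m=19, d=25, a=2
  k=3: m=31, d=1, a=62
d=1 and a=2a₀=62 at k=3, so the next step gives (m, d) = (31, 25) again — its k=1 value — and the period has length 3.

[31; 2, 2, 62]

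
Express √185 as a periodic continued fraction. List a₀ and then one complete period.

a₀ = ⌊√185⌋ = 13.
With m₀=0, d₀=1 and mₖ₊₁ = dₖaₖ − mₖ, dₖ₊₁ = (n − mₖ₊₁²)/dₖ, aₖ₊₁ = ⌊(a₀+mₖ₊₁)/dₖ₊₁⌋:
  k=1: m=13, d=16, a=1
  k=2: m=3, d=11, a=1
  k=3: m=8, d=11, a=1
  k=4: m=3, d=16, a=1
  k=5: m=13, d=1, a=26
d=1 and a=2a₀=26 at k=5, so the next step gives (m, d) = (13, 16) again — its k=1 value — and the period has length 5.

[13; 1, 1, 1, 1, 26]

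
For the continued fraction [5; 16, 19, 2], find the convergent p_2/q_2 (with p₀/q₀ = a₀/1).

Using pₖ = aₖpₖ₋₁ + pₖ₋₂, qₖ = aₖqₖ₋₁ + qₖ₋₂ (with p₋₁=1, p₋₂=0, q₋₁=0, q₋₂=1):
  k=0: a=5, p=5, q=1
  k=1: a=16, p=81, q=16
  k=2: a=19, p=1544, q=305

1544/305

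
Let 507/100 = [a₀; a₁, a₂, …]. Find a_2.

3

507 = 5·100 + 7   →  a_0 = 5
100 = 14·7 + 2   →  a_1 = 14
7 = 3·2 + 1   →  a_2 = 3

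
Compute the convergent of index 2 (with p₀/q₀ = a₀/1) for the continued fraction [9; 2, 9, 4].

Using pₖ = aₖpₖ₋₁ + pₖ₋₂, qₖ = aₖqₖ₋₁ + qₖ₋₂ (with p₋₁=1, p₋₂=0, q₋₁=0, q₋₂=1):
  k=0: a=9, p=9, q=1
  k=1: a=2, p=19, q=2
  k=2: a=9, p=180, q=19

180/19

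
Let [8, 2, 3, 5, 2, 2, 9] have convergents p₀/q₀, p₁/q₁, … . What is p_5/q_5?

1678/199

Using pₖ = aₖpₖ₋₁ + pₖ₋₂, qₖ = aₖqₖ₋₁ + qₖ₋₂ (with p₋₁=1, p₋₂=0, q₋₁=0, q₋₂=1):
  k=0: a=8, p=8, q=1
  k=1: a=2, p=17, q=2
  k=2: a=3, p=59, q=7
  k=3: a=5, p=312, q=37
  k=4: a=2, p=683, q=81
  k=5: a=2, p=1678, q=199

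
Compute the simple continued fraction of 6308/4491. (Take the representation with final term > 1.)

[1; 2, 2, 8, 3, 8, 4]

6308 = 1×4491 + 1817
4491 = 2×1817 + 857
1817 = 2×857 + 103
857 = 8×103 + 33
103 = 3×33 + 4
33 = 8×4 + 1
4 = 4×1 + 0  (stop)
So 6308/4491 = [1; 2, 2, 8, 3, 8, 4].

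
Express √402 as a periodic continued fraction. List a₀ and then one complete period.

a₀ = ⌊√402⌋ = 20.
With m₀=0, d₀=1 and mₖ₊₁ = dₖaₖ − mₖ, dₖ₊₁ = (n − mₖ₊₁²)/dₖ, aₖ₊₁ = ⌊(a₀+mₖ₊₁)/dₖ₊₁⌋:
  k=1: m=20, d=2, a=20
  k=2: m=20, d=1, a=40
d=1 and a=2a₀=40 at k=2, so the next step gives (m, d) = (20, 2) again — its k=1 value — and the period has length 2.

[20; 20, 40]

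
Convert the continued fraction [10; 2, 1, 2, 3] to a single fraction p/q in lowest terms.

Fold from the inside: start with 3/1.
  2 + 1/3 = 7/3
  1 + 3/7 = 10/7
  2 + 7/10 = 27/10
  10 + 10/27 = 280/27

280/27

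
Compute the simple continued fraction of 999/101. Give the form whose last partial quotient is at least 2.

999 = 9*101 + 90
101 = 1*90 + 11
90 = 8*11 + 2
11 = 5*2 + 1
2 = 2*1 + 0  (stop)
So 999/101 = [9; 1, 8, 5, 2].

[9; 1, 8, 5, 2]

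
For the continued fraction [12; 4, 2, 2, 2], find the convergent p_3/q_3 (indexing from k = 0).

Using pₖ = aₖpₖ₋₁ + pₖ₋₂, qₖ = aₖqₖ₋₁ + qₖ₋₂ (with p₋₁=1, p₋₂=0, q₋₁=0, q₋₂=1):
  k=0: a=12, p=12, q=1
  k=1: a=4, p=49, q=4
  k=2: a=2, p=110, q=9
  k=3: a=2, p=269, q=22

269/22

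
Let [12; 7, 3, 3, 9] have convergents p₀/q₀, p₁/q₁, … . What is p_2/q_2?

Using pₖ = aₖpₖ₋₁ + pₖ₋₂, qₖ = aₖqₖ₋₁ + qₖ₋₂ (with p₋₁=1, p₋₂=0, q₋₁=0, q₋₂=1):
  k=0: a=12, p=12, q=1
  k=1: a=7, p=85, q=7
  k=2: a=3, p=267, q=22

267/22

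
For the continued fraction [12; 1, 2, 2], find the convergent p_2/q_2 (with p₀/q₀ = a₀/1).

38/3

Using pₖ = aₖpₖ₋₁ + pₖ₋₂, qₖ = aₖqₖ₋₁ + qₖ₋₂ (with p₋₁=1, p₋₂=0, q₋₁=0, q₋₂=1):
  k=0: a=12, p=12, q=1
  k=1: a=1, p=13, q=1
  k=2: a=2, p=38, q=3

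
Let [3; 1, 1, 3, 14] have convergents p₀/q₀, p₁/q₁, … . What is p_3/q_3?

Using pₖ = aₖpₖ₋₁ + pₖ₋₂, qₖ = aₖqₖ₋₁ + qₖ₋₂ (with p₋₁=1, p₋₂=0, q₋₁=0, q₋₂=1):
  k=0: a=3, p=3, q=1
  k=1: a=1, p=4, q=1
  k=2: a=1, p=7, q=2
  k=3: a=3, p=25, q=7

25/7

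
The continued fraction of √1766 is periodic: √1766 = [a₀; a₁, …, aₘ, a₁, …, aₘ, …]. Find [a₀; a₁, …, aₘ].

[42; 42, 84]

a₀ = ⌊√1766⌋ = 42.
With m₀=0, d₀=1 and mₖ₊₁ = dₖaₖ − mₖ, dₖ₊₁ = (n − mₖ₊₁²)/dₖ, aₖ₊₁ = ⌊(a₀+mₖ₊₁)/dₖ₊₁⌋:
  k=1: m=42, d=2, a=42
  k=2: m=42, d=1, a=84
d=1 and a=2a₀=84 at k=2, so the next step gives (m, d) = (42, 2) again — its k=1 value — and the period has length 2.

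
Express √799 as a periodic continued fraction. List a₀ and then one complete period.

a₀ = ⌊√799⌋ = 28.
With m₀=0, d₀=1 and mₖ₊₁ = dₖaₖ − mₖ, dₖ₊₁ = (n − mₖ₊₁²)/dₖ, aₖ₊₁ = ⌊(a₀+mₖ₊₁)/dₖ₊₁⌋:
  k=1: m=28, d=15, a=3
  k=2: m=17, d=34, a=1
  k=3: m=17, d=15, a=3
  k=4: m=28, d=1, a=56
d=1 and a=2a₀=56 at k=4, so the next step gives (m, d) = (28, 15) again — its k=1 value — and the period has length 4.

[28; 3, 1, 3, 56]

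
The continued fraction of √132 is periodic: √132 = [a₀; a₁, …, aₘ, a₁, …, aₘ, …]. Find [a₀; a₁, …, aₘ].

[11; 2, 22]

a₀ = ⌊√132⌋ = 11.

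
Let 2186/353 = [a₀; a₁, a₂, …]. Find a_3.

4

2186 = 6·353 + 68   →  a_0 = 6
353 = 5·68 + 13   →  a_1 = 5
68 = 5·13 + 3   →  a_2 = 5
13 = 4·3 + 1   →  a_3 = 4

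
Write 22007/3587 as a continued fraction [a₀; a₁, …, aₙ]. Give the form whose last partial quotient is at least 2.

[6; 7, 2, 1, 1, 9, 10]

22007 = 6·3587 + 485
3587 = 7·485 + 192
485 = 2·192 + 101
192 = 1·101 + 91
101 = 1·91 + 10
91 = 9·10 + 1
10 = 10·1 + 0  (stop)
So 22007/3587 = [6; 7, 2, 1, 1, 9, 10].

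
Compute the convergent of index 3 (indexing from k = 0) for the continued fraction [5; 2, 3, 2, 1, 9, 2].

87/16

Using pₖ = aₖpₖ₋₁ + pₖ₋₂, qₖ = aₖqₖ₋₁ + qₖ₋₂ (with p₋₁=1, p₋₂=0, q₋₁=0, q₋₂=1):
  k=0: a=5, p=5, q=1
  k=1: a=2, p=11, q=2
  k=2: a=3, p=38, q=7
  k=3: a=2, p=87, q=16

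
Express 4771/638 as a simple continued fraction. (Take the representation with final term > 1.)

4771 = 7·638 + 305
638 = 2·305 + 28
305 = 10·28 + 25
28 = 1·25 + 3
25 = 8·3 + 1
3 = 3·1 + 0  (stop)
So 4771/638 = [7; 2, 10, 1, 8, 3].

[7; 2, 10, 1, 8, 3]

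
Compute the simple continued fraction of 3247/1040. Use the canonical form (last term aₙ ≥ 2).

[3; 8, 5, 3, 2, 3]

3247 = 3×1040 + 127
1040 = 8×127 + 24
127 = 5×24 + 7
24 = 3×7 + 3
7 = 2×3 + 1
3 = 3×1 + 0  (stop)
So 3247/1040 = [3; 8, 5, 3, 2, 3].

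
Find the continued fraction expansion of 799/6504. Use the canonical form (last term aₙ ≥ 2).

[0; 8, 7, 7, 2, 7]

799 = 0·6504 + 799
6504 = 8·799 + 112
799 = 7·112 + 15
112 = 7·15 + 7
15 = 2·7 + 1
7 = 7·1 + 0  (stop)
So 799/6504 = [0; 8, 7, 7, 2, 7].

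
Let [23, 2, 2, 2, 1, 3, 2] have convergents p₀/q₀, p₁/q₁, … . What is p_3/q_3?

Using pₖ = aₖpₖ₋₁ + pₖ₋₂, qₖ = aₖqₖ₋₁ + qₖ₋₂ (with p₋₁=1, p₋₂=0, q₋₁=0, q₋₂=1):
  k=0: a=23, p=23, q=1
  k=1: a=2, p=47, q=2
  k=2: a=2, p=117, q=5
  k=3: a=2, p=281, q=12

281/12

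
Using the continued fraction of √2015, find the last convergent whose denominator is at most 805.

√2015 = [44; 1, 7, 1, 88, …] (period length 4).
Convergents:
  p_0/q_0 = 44/1
  p_1/q_1 = 45/1
  p_2/q_2 = 359/8
  p_3/q_3 = 404/9
  p_4/q_4 = 35911/800
  p_5/q_5 = 36315/809
q_4 = 800 ≤ 805 < 809 = q_5, so the answer is 35911/800.

35911/800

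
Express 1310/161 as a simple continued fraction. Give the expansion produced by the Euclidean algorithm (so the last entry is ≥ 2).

1310 = 8·161 + 22
161 = 7·22 + 7
22 = 3·7 + 1
7 = 7·1 + 0  (stop)
So 1310/161 = [8; 7, 3, 7].

[8; 7, 3, 7]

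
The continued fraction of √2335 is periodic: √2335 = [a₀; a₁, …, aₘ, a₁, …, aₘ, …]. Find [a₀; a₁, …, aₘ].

a₀ = ⌊√2335⌋ = 48.
With m₀=0, d₀=1 and mₖ₊₁ = dₖaₖ − mₖ, dₖ₊₁ = (n − mₖ₊₁²)/dₖ, aₖ₊₁ = ⌊(a₀+mₖ₊₁)/dₖ₊₁⌋:
  k=1: m=48, d=31, a=3
  k=2: m=45, d=10, a=9
  k=3: m=45, d=31, a=3
  k=4: m=48, d=1, a=96
d=1 and a=2a₀=96 at k=4, so the next step gives (m, d) = (48, 31) again — its k=1 value — and the period has length 4.

[48; 3, 9, 3, 96]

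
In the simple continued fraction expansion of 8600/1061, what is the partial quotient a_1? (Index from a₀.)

8600 = 8·1061 + 112   →  a_0 = 8
1061 = 9·112 + 53   →  a_1 = 9

9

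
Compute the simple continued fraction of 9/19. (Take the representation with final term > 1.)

9 = 0*19 + 9
19 = 2*9 + 1
9 = 9*1 + 0  (stop)
So 9/19 = [0; 2, 9].

[0; 2, 9]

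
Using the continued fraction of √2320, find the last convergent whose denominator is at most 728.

27792/577

√2320 = [48; 6, 96, …] (period length 2).
Convergents:
  p_0/q_0 = 48/1
  p_1/q_1 = 289/6
  p_2/q_2 = 27792/577
  p_3/q_3 = 167041/3468
q_2 = 577 ≤ 728 < 3468 = q_3, so the answer is 27792/577.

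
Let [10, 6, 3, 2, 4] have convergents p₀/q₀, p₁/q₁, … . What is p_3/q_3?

447/44

Using pₖ = aₖpₖ₋₁ + pₖ₋₂, qₖ = aₖqₖ₋₁ + qₖ₋₂ (with p₋₁=1, p₋₂=0, q₋₁=0, q₋₂=1):
  k=0: a=10, p=10, q=1
  k=1: a=6, p=61, q=6
  k=2: a=3, p=193, q=19
  k=3: a=2, p=447, q=44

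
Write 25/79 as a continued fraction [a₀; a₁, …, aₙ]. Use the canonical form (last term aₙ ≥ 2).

25 = 0×79 + 25
79 = 3×25 + 4
25 = 6×4 + 1
4 = 4×1 + 0  (stop)
So 25/79 = [0; 3, 6, 4].

[0; 3, 6, 4]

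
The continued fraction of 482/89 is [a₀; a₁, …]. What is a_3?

482 = 5·89 + 37   →  a_0 = 5
89 = 2·37 + 15   →  a_1 = 2
37 = 2·15 + 7   →  a_2 = 2
15 = 2·7 + 1   →  a_3 = 2

2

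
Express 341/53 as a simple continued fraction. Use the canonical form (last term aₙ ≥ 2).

[6; 2, 3, 3, 2]

341 = 6×53 + 23
53 = 2×23 + 7
23 = 3×7 + 2
7 = 3×2 + 1
2 = 2×1 + 0  (stop)
So 341/53 = [6; 2, 3, 3, 2].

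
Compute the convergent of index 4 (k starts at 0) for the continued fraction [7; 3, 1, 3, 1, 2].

Using pₖ = aₖpₖ₋₁ + pₖ₋₂, qₖ = aₖqₖ₋₁ + qₖ₋₂ (with p₋₁=1, p₋₂=0, q₋₁=0, q₋₂=1):
  k=0: a=7, p=7, q=1
  k=1: a=3, p=22, q=3
  k=2: a=1, p=29, q=4
  k=3: a=3, p=109, q=15
  k=4: a=1, p=138, q=19

138/19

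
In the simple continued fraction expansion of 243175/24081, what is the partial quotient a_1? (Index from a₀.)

243175 = 10·24081 + 2365   →  a_0 = 10
24081 = 10·2365 + 431   →  a_1 = 10

10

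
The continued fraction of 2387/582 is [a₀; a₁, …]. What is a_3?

6

2387 = 4·582 + 59   →  a_0 = 4
582 = 9·59 + 51   →  a_1 = 9
59 = 1·51 + 8   →  a_2 = 1
51 = 6·8 + 3   →  a_3 = 6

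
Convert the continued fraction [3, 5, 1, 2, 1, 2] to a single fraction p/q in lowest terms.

200/63

Using pₖ = aₖpₖ₋₁ + pₖ₋₂ and qₖ = aₖqₖ₋₁ + qₖ₋₂:
  k=0: a=3, p=3, q=1
  k=1: a=5, p=16, q=5
  k=2: a=1, p=19, q=6
  k=3: a=2, p=54, q=17
  k=4: a=1, p=73, q=23
  k=5: a=2, p=200, q=63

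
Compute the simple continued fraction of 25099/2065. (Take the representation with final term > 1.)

25099 = 12*2065 + 319
2065 = 6*319 + 151
319 = 2*151 + 17
151 = 8*17 + 15
17 = 1*15 + 2
15 = 7*2 + 1
2 = 2*1 + 0  (stop)
So 25099/2065 = [12; 6, 2, 8, 1, 7, 2].

[12; 6, 2, 8, 1, 7, 2]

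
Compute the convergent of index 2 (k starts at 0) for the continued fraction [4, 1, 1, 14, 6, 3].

9/2

Using pₖ = aₖpₖ₋₁ + pₖ₋₂, qₖ = aₖqₖ₋₁ + qₖ₋₂ (with p₋₁=1, p₋₂=0, q₋₁=0, q₋₂=1):
  k=0: a=4, p=4, q=1
  k=1: a=1, p=5, q=1
  k=2: a=1, p=9, q=2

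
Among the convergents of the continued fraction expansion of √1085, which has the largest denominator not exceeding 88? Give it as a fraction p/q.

1087/33

√1085 = [32; 1, 15, 2, 15, 1, 64, …] (period length 6).
Convergents:
  p_0/q_0 = 32/1
  p_1/q_1 = 33/1
  p_2/q_2 = 527/16
  p_3/q_3 = 1087/33
  p_4/q_4 = 16832/511
q_3 = 33 ≤ 88 < 511 = q_4, so the answer is 1087/33.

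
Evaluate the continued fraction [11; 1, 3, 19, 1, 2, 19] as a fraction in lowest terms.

54323/4622

Using pₖ = aₖpₖ₋₁ + pₖ₋₂ and qₖ = aₖqₖ₋₁ + qₖ₋₂:
  k=0: a=11, p=11, q=1
  k=1: a=1, p=12, q=1
  k=2: a=3, p=47, q=4
  k=3: a=19, p=905, q=77
  k=4: a=1, p=952, q=81
  k=5: a=2, p=2809, q=239
  k=6: a=19, p=54323, q=4622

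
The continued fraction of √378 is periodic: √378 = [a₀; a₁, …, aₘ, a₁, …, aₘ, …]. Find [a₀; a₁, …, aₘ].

[19; 2, 3, 1, 4, 1, 3, 2, 38]

a₀ = ⌊√378⌋ = 19.
With m₀=0, d₀=1 and mₖ₊₁ = dₖaₖ − mₖ, dₖ₊₁ = (n − mₖ₊₁²)/dₖ, aₖ₊₁ = ⌊(a₀+mₖ₊₁)/dₖ₊₁⌋:
  k=1: m=19, d=17, a=2
  k=2: m=15, d=9, a=3
  k=3: m=12, d=26, a=1
  k=4: m=14, d=7, a=4
  k=5: m=14, d=26, a=1
  k=6: m=12, d=9, a=3
  k=7: m=15, d=17, a=2
  k=8: m=19, d=1, a=38
d=1 and a=2a₀=38 at k=8, so the next step gives (m, d) = (19, 17) again — its k=1 value — and the period has length 8.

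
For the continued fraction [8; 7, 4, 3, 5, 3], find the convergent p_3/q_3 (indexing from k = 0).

Using pₖ = aₖpₖ₋₁ + pₖ₋₂, qₖ = aₖqₖ₋₁ + qₖ₋₂ (with p₋₁=1, p₋₂=0, q₋₁=0, q₋₂=1):
  k=0: a=8, p=8, q=1
  k=1: a=7, p=57, q=7
  k=2: a=4, p=236, q=29
  k=3: a=3, p=765, q=94

765/94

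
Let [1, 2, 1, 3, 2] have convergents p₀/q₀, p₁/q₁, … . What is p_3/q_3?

Using pₖ = aₖpₖ₋₁ + pₖ₋₂, qₖ = aₖqₖ₋₁ + qₖ₋₂ (with p₋₁=1, p₋₂=0, q₋₁=0, q₋₂=1):
  k=0: a=1, p=1, q=1
  k=1: a=2, p=3, q=2
  k=2: a=1, p=4, q=3
  k=3: a=3, p=15, q=11

15/11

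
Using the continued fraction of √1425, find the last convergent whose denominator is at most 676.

11438/303

√1425 = [37; 1, 2, 1, 74, …] (period length 4).
Convergents:
  p_0/q_0 = 37/1
  p_1/q_1 = 38/1
  p_2/q_2 = 113/3
  p_3/q_3 = 151/4
  p_4/q_4 = 11287/299
  p_5/q_5 = 11438/303
  p_6/q_6 = 34163/905
q_5 = 303 ≤ 676 < 905 = q_6, so the answer is 11438/303.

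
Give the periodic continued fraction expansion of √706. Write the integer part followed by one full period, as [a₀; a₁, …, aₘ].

a₀ = ⌊√706⌋ = 26.
With m₀=0, d₀=1 and mₖ₊₁ = dₖaₖ − mₖ, dₖ₊₁ = (n − mₖ₊₁²)/dₖ, aₖ₊₁ = ⌊(a₀+mₖ₊₁)/dₖ₊₁⌋:
  k=1: m=26, d=30, a=1
  k=2: m=4, d=23, a=1
  k=3: m=19, d=15, a=3
  k=4: m=26, d=2, a=26
  k=5: m=26, d=15, a=3
  k=6: m=19, d=23, a=1
  k=7: m=4, d=30, a=1
  k=8: m=26, d=1, a=52
d=1 and a=2a₀=52 at k=8, so the next step gives (m, d) = (26, 30) again — its k=1 value — and the period has length 8.

[26; 1, 1, 3, 26, 3, 1, 1, 52]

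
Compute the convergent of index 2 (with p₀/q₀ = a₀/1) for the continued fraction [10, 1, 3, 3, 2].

Using pₖ = aₖpₖ₋₁ + pₖ₋₂, qₖ = aₖqₖ₋₁ + qₖ₋₂ (with p₋₁=1, p₋₂=0, q₋₁=0, q₋₂=1):
  k=0: a=10, p=10, q=1
  k=1: a=1, p=11, q=1
  k=2: a=3, p=43, q=4

43/4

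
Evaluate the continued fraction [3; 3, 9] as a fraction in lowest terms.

Fold from the inside: start with 9/1.
  3 + 1/9 = 28/9
  3 + 9/28 = 93/28

93/28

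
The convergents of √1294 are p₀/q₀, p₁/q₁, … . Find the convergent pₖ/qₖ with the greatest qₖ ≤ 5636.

√1294 = [35; 1, 34, 1, 70, …] (period length 4).
Convergents:
  p_0/q_0 = 35/1
  p_1/q_1 = 36/1
  p_2/q_2 = 1259/35
  p_3/q_3 = 1295/36
  p_4/q_4 = 91909/2555
  p_5/q_5 = 93204/2591
  p_6/q_6 = 3260845/90649
q_5 = 2591 ≤ 5636 < 90649 = q_6, so the answer is 93204/2591.

93204/2591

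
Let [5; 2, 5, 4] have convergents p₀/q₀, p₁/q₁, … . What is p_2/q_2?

60/11

Using pₖ = aₖpₖ₋₁ + pₖ₋₂, qₖ = aₖqₖ₋₁ + qₖ₋₂ (with p₋₁=1, p₋₂=0, q₋₁=0, q₋₂=1):
  k=0: a=5, p=5, q=1
  k=1: a=2, p=11, q=2
  k=2: a=5, p=60, q=11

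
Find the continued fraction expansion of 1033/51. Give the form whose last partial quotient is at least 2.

[20; 3, 1, 12]

1033 = 20×51 + 13
51 = 3×13 + 12
13 = 1×12 + 1
12 = 12×1 + 0  (stop)
So 1033/51 = [20; 3, 1, 12].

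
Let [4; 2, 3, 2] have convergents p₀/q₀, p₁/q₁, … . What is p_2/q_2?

Using pₖ = aₖpₖ₋₁ + pₖ₋₂, qₖ = aₖqₖ₋₁ + qₖ₋₂ (with p₋₁=1, p₋₂=0, q₋₁=0, q₋₂=1):
  k=0: a=4, p=4, q=1
  k=1: a=2, p=9, q=2
  k=2: a=3, p=31, q=7

31/7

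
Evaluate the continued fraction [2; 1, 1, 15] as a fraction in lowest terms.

78/31

Fold from the inside: start with 15/1.
  1 + 1/15 = 16/15
  1 + 15/16 = 31/16
  2 + 16/31 = 78/31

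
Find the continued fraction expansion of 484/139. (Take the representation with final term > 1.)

484 = 3·139 + 67
139 = 2·67 + 5
67 = 13·5 + 2
5 = 2·2 + 1
2 = 2·1 + 0  (stop)
So 484/139 = [3; 2, 13, 2, 2].

[3; 2, 13, 2, 2]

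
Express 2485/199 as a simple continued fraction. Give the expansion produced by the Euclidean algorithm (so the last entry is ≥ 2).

2485 = 12×199 + 97
199 = 2×97 + 5
97 = 19×5 + 2
5 = 2×2 + 1
2 = 2×1 + 0  (stop)
So 2485/199 = [12; 2, 19, 2, 2].

[12; 2, 19, 2, 2]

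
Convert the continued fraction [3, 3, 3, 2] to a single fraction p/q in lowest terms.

76/23

Using pₖ = aₖpₖ₋₁ + pₖ₋₂ and qₖ = aₖqₖ₋₁ + qₖ₋₂:
  k=0: a=3, p=3, q=1
  k=1: a=3, p=10, q=3
  k=2: a=3, p=33, q=10
  k=3: a=2, p=76, q=23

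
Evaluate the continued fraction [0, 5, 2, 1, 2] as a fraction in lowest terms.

Using pₖ = aₖpₖ₋₁ + pₖ₋₂ and qₖ = aₖqₖ₋₁ + qₖ₋₂:
  k=0: a=0, p=0, q=1
  k=1: a=5, p=1, q=5
  k=2: a=2, p=2, q=11
  k=3: a=1, p=3, q=16
  k=4: a=2, p=8, q=43

8/43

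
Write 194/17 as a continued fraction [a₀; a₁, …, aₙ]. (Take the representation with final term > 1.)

[11; 2, 2, 3]

194 = 11*17 + 7
17 = 2*7 + 3
7 = 2*3 + 1
3 = 3*1 + 0  (stop)
So 194/17 = [11; 2, 2, 3].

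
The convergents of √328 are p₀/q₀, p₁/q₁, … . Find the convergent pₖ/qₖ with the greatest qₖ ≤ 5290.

√328 = [18; 9, 36, …] (period length 2).
Convergents:
  p_0/q_0 = 18/1
  p_1/q_1 = 163/9
  p_2/q_2 = 5886/325
  p_3/q_3 = 53137/2934
  p_4/q_4 = 1918818/105949
q_3 = 2934 ≤ 5290 < 105949 = q_4, so the answer is 53137/2934.

53137/2934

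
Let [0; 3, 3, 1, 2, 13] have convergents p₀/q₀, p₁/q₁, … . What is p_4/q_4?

Using pₖ = aₖpₖ₋₁ + pₖ₋₂, qₖ = aₖqₖ₋₁ + qₖ₋₂ (with p₋₁=1, p₋₂=0, q₋₁=0, q₋₂=1):
  k=0: a=0, p=0, q=1
  k=1: a=3, p=1, q=3
  k=2: a=3, p=3, q=10
  k=3: a=1, p=4, q=13
  k=4: a=2, p=11, q=36

11/36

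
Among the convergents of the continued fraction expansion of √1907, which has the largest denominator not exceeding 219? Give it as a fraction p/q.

√1907 = [43; 1, 2, 43, 2, 1, 86, …] (period length 6).
Convergents:
  p_0/q_0 = 43/1
  p_1/q_1 = 44/1
  p_2/q_2 = 131/3
  p_3/q_3 = 5677/130
  p_4/q_4 = 11485/263
q_3 = 130 ≤ 219 < 263 = q_4, so the answer is 5677/130.

5677/130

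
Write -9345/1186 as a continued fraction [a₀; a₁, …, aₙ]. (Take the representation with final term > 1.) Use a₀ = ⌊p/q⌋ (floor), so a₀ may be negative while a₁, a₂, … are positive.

-9345 = -8·1186 + 143
1186 = 8·143 + 42
143 = 3·42 + 17
42 = 2·17 + 8
17 = 2·8 + 1
8 = 8·1 + 0  (stop)
So -9345/1186 = [-8; 8, 3, 2, 2, 8].

[-8; 8, 3, 2, 2, 8]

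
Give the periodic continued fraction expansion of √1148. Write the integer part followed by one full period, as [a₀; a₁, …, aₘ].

a₀ = ⌊√1148⌋ = 33.

[33; 1, 7, 2, 16, 2, 7, 1, 66]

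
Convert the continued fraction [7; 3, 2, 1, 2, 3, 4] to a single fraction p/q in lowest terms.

Using pₖ = aₖpₖ₋₁ + pₖ₋₂ and qₖ = aₖqₖ₋₁ + qₖ₋₂:
  k=0: a=7, p=7, q=1
  k=1: a=3, p=22, q=3
  k=2: a=2, p=51, q=7
  k=3: a=1, p=73, q=10
  k=4: a=2, p=197, q=27
  k=5: a=3, p=664, q=91
  k=6: a=4, p=2853, q=391

2853/391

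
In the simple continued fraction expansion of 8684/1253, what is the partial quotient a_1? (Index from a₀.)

8684 = 6·1253 + 1166   →  a_0 = 6
1253 = 1·1166 + 87   →  a_1 = 1

1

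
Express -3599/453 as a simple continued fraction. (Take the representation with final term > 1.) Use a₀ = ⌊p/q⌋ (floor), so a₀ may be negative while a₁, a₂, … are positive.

[-8; 18, 8, 3]

-3599 = -8·453 + 25
453 = 18·25 + 3
25 = 8·3 + 1
3 = 3·1 + 0  (stop)
So -3599/453 = [-8; 18, 8, 3].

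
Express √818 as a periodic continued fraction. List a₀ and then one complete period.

[28; 1, 1, 1, 1, 56]

a₀ = ⌊√818⌋ = 28.
With m₀=0, d₀=1 and mₖ₊₁ = dₖaₖ − mₖ, dₖ₊₁ = (n − mₖ₊₁²)/dₖ, aₖ₊₁ = ⌊(a₀+mₖ₊₁)/dₖ₊₁⌋:
  k=1: m=28, d=34, a=1
  k=2: m=6, d=23, a=1
  k=3: m=17, d=23, a=1
  k=4: m=6, d=34, a=1
  k=5: m=28, d=1, a=56
d=1 and a=2a₀=56 at k=5, so the next step gives (m, d) = (28, 34) again — its k=1 value — and the period has length 5.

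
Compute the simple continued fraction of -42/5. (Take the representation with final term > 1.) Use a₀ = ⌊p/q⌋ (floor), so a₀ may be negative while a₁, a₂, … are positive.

-42 = -9·5 + 3
5 = 1·3 + 2
3 = 1·2 + 1
2 = 2·1 + 0  (stop)
So -42/5 = [-9; 1, 1, 2].

[-9; 1, 1, 2]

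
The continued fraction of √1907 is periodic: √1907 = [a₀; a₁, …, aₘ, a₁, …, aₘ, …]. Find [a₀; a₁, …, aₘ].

[43; 1, 2, 43, 2, 1, 86]

a₀ = ⌊√1907⌋ = 43.
With m₀=0, d₀=1 and mₖ₊₁ = dₖaₖ − mₖ, dₖ₊₁ = (n − mₖ₊₁²)/dₖ, aₖ₊₁ = ⌊(a₀+mₖ₊₁)/dₖ₊₁⌋:
  k=1: m=43, d=58, a=1
  k=2: m=15, d=29, a=2
  k=3: m=43, d=2, a=43
  k=4: m=43, d=29, a=2
  k=5: m=15, d=58, a=1
  k=6: m=43, d=1, a=86
d=1 and a=2a₀=86 at k=6, so the next step gives (m, d) = (43, 58) again — its k=1 value — and the period has length 6.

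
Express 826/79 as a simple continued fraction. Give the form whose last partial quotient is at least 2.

[10; 2, 5, 7]

826 = 10·79 + 36
79 = 2·36 + 7
36 = 5·7 + 1
7 = 7·1 + 0  (stop)
So 826/79 = [10; 2, 5, 7].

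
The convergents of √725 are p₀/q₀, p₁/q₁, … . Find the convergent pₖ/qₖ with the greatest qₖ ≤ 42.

727/27

√725 = [26; 1, 12, 2, 12, 1, 52, …] (period length 6).
Convergents:
  p_0/q_0 = 26/1
  p_1/q_1 = 27/1
  p_2/q_2 = 350/13
  p_3/q_3 = 727/27
  p_4/q_4 = 9074/337
q_3 = 27 ≤ 42 < 337 = q_4, so the answer is 727/27.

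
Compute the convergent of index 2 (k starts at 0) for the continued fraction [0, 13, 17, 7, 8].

Using pₖ = aₖpₖ₋₁ + pₖ₋₂, qₖ = aₖqₖ₋₁ + qₖ₋₂ (with p₋₁=1, p₋₂=0, q₋₁=0, q₋₂=1):
  k=0: a=0, p=0, q=1
  k=1: a=13, p=1, q=13
  k=2: a=17, p=17, q=222

17/222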